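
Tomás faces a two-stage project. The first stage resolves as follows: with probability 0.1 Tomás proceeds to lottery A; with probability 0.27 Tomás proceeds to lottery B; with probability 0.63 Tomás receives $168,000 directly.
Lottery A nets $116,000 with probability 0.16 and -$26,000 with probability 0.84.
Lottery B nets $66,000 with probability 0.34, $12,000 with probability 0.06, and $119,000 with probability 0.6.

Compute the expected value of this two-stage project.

$131,043.20

EV(A) = 0.16 × 116000 + 0.84 × (-26000) = 18560 − 21840 = -3280
EV(B) = 0.34 × 66000 + 0.06 × 12000 + 0.6 × 119000 = 22440 + 720 + 71400 = 94560
Branch C: 168000 (certain)
Overall = 0.1 × (-3280) + 0.27 × 94560 + 0.63 × 168000 = -328 + 25531.2 + 105840 = 131043.2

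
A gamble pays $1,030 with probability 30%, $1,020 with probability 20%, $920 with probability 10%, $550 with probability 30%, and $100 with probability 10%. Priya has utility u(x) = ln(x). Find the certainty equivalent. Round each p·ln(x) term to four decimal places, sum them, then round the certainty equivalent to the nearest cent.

$666.87

E[u] = 0.3·ln(1030) + 0.2·ln(1020) + 0.1·ln(920) + 0.3·ln(550) + 0.1·ln(100) = 2.0812 + 1.3855 + 0.6824 + 1.8930 + 0.4605 = 6.5026
CE = e^6.5026 ≈ 666.87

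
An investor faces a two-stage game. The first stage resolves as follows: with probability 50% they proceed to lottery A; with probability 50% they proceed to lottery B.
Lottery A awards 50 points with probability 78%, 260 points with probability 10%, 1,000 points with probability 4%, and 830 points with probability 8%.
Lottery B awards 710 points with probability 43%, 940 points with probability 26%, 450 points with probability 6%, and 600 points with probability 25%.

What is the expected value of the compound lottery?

449.05 points

EV(A) = 0.78 × 50 + 0.1 × 260 + 0.04 × 1000 + 0.08 × 830 = 39 + 26 + 40 + 66.4 = 171.4
EV(B) = 0.43 × 710 + 0.26 × 940 + 0.06 × 450 + 0.25 × 600 = 305.3 + 244.4 + 27 + 150 = 726.7
Overall = 0.5 × 171.4 + 0.5 × 726.7 = 85.7 + 363.35 = 449.05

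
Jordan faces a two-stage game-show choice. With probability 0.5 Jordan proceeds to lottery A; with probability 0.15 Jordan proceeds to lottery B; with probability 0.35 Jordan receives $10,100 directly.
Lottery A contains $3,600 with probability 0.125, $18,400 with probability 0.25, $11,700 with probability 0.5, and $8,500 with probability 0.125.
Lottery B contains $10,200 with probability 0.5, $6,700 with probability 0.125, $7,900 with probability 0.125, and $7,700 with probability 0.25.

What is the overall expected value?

$10,843.75

EV(A) = 0.125 × 3600 + 0.25 × 18400 + 0.5 × 11700 + 0.125 × 8500 = 450 + 4600 + 5850 + 1062.5 = 11962.5
EV(B) = 0.5 × 10200 + 0.125 × 6700 + 0.125 × 7900 + 0.25 × 7700 = 5100 + 837.5 + 987.5 + 1925 = 8850
Branch C: 10100 (certain)
Overall = 0.5 × 11962.5 + 0.15 × 8850 + 0.35 × 10100 = 5981.25 + 1327.5 + 3535 = 10843.75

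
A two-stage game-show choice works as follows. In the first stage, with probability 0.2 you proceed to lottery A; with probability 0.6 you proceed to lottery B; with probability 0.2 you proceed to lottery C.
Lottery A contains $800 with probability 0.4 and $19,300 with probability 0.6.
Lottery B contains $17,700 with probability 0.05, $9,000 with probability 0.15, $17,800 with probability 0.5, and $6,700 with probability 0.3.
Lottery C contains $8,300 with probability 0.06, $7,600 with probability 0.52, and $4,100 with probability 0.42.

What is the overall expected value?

EV(A) = 0.4 × 800 + 0.6 × 19300 = 320 + 11580 = 11900
EV(B) = 0.05 × 17700 + 0.15 × 9000 + 0.5 × 17800 + 0.3 × 6700 = 885 + 1350 + 8900 + 2010 = 13145
EV(C) = 0.06 × 8300 + 0.52 × 7600 + 0.42 × 4100 = 498 + 3952 + 1722 = 6172
Overall = 0.2 × 11900 + 0.6 × 13145 + 0.2 × 6172 = 2380 + 7887 + 1234.4 = 11501.4

$11,501.40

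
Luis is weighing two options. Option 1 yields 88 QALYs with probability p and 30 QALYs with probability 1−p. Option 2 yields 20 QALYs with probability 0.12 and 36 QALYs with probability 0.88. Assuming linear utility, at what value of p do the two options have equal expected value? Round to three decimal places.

p = 0.070

EV(Option 2) = 0.12 × 20 + 0.88 × 36 = 2.4 + 31.68 = 34.08
p·88 + (1−p)·30 = 34.08
58p + 30 = 34.08
p = (34.08 − 30) / 58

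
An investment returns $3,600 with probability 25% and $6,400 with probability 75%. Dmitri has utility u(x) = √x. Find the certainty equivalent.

$5,625

E[u] = 0.25·√3600 + 0.75·√6400 = 0.25·60 + 0.75·80 = 75
CE = (75)² = 5625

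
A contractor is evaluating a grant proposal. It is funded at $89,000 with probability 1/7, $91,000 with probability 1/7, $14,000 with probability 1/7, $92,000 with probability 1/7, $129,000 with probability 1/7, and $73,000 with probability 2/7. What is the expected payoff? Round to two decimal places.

EV = 1/7 × 89000 + 1/7 × 91000 + 1/7 × 14000 + 1/7 × 92000 + 1/7 × 129000 + 2/7 × 73000 = 12714.2857 + 13000 + 2000 + 13142.8571 + 18428.5714 + 20857.1429 = 80142.8571

$80,142.86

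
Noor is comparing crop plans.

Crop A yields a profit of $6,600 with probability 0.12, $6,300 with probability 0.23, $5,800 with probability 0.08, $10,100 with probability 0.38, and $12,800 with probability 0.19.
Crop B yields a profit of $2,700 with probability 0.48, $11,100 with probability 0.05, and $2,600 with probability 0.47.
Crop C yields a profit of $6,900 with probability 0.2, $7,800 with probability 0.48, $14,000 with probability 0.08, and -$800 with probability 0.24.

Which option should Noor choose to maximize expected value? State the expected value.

Crop A ($8,975)

Crop A = 0.12 × 6600 + 0.23 × 6300 + 0.08 × 5800 + 0.38 × 10100 + 0.19 × 12800 = 792 + 1449 + 464 + 3838 + 2432 = 8975
Crop B = 0.48 × 2700 + 0.05 × 11100 + 0.47 × 2600 = 1296 + 555 + 1222 = 3073
Crop C = 0.2 × 6900 + 0.48 × 7800 + 0.08 × 14000 + 0.24 × (-800) = 1380 + 3744 + 1120 − 192 = 6052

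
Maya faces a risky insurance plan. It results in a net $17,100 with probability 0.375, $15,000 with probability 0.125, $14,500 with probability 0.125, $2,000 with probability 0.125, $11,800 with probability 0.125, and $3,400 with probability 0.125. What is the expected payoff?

$12,250

EV = 0.375 × 17100 + 0.125 × 15000 + 0.125 × 14500 + 0.125 × 2000 + 0.125 × 11800 + 0.125 × 3400 = 6412.5 + 1875 + 1812.5 + 250 + 1475 + 425 = 12250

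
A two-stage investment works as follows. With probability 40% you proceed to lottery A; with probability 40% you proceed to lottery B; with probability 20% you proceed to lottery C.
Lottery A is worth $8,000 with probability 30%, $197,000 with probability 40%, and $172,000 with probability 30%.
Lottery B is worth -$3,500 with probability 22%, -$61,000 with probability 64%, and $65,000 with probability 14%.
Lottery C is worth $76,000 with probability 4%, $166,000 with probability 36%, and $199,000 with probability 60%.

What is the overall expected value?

EV(A) = 0.3 × 8000 + 0.4 × 197000 + 0.3 × 172000 = 2400 + 78800 + 51600 = 132800
EV(B) = 0.22 × (-3500) + 0.64 × (-61000) + 0.14 × 65000 = -770 − 39040 + 9100 = -30710
EV(C) = 0.04 × 76000 + 0.36 × 166000 + 0.6 × 199000 = 3040 + 59760 + 119400 = 182200
Overall = 0.4 × 132800 + 0.4 × (-30710) + 0.2 × 182200 = 53120 − 12284 + 36440 = 77276

$77,276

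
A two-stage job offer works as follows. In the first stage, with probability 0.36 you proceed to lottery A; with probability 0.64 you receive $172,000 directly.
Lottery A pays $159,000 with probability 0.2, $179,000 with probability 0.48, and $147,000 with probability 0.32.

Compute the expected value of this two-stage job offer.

$169,393.60

EV(A) = 0.2 × 159000 + 0.48 × 179000 + 0.32 × 147000 = 31800 + 85920 + 47040 = 164760
Branch B: 172000 (certain)
Overall = 0.36 × 164760 + 0.64 × 172000 = 59313.6 + 110080 = 169393.6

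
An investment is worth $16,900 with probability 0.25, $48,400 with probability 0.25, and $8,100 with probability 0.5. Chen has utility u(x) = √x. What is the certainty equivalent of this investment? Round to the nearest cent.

$17,556.25

E[u] = 0.25·√16900 + 0.25·√48400 + 0.5·√8100 = 0.25·130 + 0.25·220 + 0.5·90 = 132.5
CE = (132.5)² = 17556.25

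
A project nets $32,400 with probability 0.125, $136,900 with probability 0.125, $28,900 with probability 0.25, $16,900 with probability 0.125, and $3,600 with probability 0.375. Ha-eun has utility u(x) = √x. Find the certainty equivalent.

E[u] = 0.125·√32400 + 0.125·√136900 + 0.25·√28900 + 0.125·√16900 + 0.375·√3600 = 0.125·180 + 0.125·370 + 0.25·170 + 0.125·130 + 0.375·60 = 150
CE = (150)² = 22500

$22,500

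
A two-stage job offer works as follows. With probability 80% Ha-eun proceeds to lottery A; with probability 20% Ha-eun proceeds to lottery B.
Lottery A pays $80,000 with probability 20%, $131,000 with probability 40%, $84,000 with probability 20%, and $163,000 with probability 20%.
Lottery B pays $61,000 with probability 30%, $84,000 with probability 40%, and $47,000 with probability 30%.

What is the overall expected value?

$107,440

EV(A) = 0.2 × 80000 + 0.4 × 131000 + 0.2 × 84000 + 0.2 × 163000 = 16000 + 52400 + 16800 + 32600 = 117800
EV(B) = 0.3 × 61000 + 0.4 × 84000 + 0.3 × 47000 = 18300 + 33600 + 14100 = 66000
Overall = 0.8 × 117800 + 0.2 × 66000 = 94240 + 13200 = 107440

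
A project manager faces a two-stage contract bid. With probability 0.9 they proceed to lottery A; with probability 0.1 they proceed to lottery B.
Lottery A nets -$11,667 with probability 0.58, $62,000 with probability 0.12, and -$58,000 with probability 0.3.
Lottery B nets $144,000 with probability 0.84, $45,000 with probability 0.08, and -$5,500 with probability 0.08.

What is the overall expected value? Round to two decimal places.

EV(A) = 0.58 × (-11667) + 0.12 × 62000 + 0.3 × (-58000) = -6766.86 + 7440 − 17400 = -16726.86
EV(B) = 0.84 × 144000 + 0.08 × 45000 + 0.08 × (-5500) = 120960 + 3600 − 440 = 124120
Overall = 0.9 × (-16726.86) + 0.1 × 124120 = -15054.174 + 12412 = -2642.174

-$2,642.17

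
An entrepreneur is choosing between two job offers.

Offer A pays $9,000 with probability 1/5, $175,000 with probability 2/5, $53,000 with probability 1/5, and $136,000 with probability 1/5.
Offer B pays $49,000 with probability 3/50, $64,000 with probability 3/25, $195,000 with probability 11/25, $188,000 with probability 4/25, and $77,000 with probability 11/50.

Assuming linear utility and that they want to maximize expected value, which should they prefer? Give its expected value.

Offer B ($143,440)

Offer A = 1/5 × 9000 + 2/5 × 175000 + 1/5 × 53000 + 1/5 × 136000 = 1800 + 70000 + 10600 + 27200 = 109600
Offer B = 3/50 × 49000 + 3/25 × 64000 + 11/25 × 195000 + 4/25 × 188000 + 11/50 × 77000 = 2940 + 7680 + 85800 + 30080 + 16940 = 143440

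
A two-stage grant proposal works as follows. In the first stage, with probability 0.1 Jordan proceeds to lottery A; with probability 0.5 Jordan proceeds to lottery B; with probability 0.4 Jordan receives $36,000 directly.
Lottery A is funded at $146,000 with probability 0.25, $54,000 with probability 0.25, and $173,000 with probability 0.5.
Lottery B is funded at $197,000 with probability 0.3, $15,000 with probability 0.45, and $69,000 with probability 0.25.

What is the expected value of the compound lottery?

EV(A) = 0.25 × 146000 + 0.25 × 54000 + 0.5 × 173000 = 36500 + 13500 + 86500 = 136500
EV(B) = 0.3 × 197000 + 0.45 × 15000 + 0.25 × 69000 = 59100 + 6750 + 17250 = 83100
Branch C: 36000 (certain)
Overall = 0.1 × 136500 + 0.5 × 83100 + 0.4 × 36000 = 13650 + 41550 + 14400 = 69600

$69,600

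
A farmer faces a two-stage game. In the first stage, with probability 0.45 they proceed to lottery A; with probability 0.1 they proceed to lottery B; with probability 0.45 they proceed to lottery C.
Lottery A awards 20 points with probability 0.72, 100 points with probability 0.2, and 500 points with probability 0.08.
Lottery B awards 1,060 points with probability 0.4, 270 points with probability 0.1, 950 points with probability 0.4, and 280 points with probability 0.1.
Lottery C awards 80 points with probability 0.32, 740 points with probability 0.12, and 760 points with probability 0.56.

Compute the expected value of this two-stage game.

EV(A) = 0.72 × 20 + 0.2 × 100 + 0.08 × 500 = 14.4 + 20 + 40 = 74.4
EV(B) = 0.4 × 1060 + 0.1 × 270 + 0.4 × 950 + 0.1 × 280 = 424 + 27 + 380 + 28 = 859
EV(C) = 0.32 × 80 + 0.12 × 740 + 0.56 × 760 = 25.6 + 88.8 + 425.6 = 540
Overall = 0.45 × 74.4 + 0.1 × 859 + 0.45 × 540 = 33.48 + 85.9 + 243 = 362.38

362.38 points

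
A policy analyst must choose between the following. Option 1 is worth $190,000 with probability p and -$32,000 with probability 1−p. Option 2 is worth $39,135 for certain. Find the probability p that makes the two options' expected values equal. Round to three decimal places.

p·190000 + (1−p)·(-32000) = 39135
222000p − 32000 = 39135
p = (39135 + 32000) / 222000

p = 0.320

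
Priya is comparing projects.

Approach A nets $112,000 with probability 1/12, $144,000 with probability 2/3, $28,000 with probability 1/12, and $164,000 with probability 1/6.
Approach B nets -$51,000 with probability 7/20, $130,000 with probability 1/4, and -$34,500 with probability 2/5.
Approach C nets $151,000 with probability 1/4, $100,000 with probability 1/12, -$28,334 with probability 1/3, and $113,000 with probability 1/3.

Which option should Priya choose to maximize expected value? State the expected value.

Approach A = 1/12 × 112000 + 2/3 × 144000 + 1/12 × 28000 + 1/6 × 164000 = 9333.3333 + 96000 + 2333.3333 + 27333.3333 = 135000
Approach B = 7/20 × (-51000) + 1/4 × 130000 + 2/5 × (-34500) = -17850 + 32500 − 13800 = 850
Approach C = 1/4 × 151000 + 1/12 × 100000 + 1/3 × (-28334) + 1/3 × 113000 = 37750 + 8333.3333 − 9444.6667 + 37666.6667 = 74305.3333

Approach A ($135,000)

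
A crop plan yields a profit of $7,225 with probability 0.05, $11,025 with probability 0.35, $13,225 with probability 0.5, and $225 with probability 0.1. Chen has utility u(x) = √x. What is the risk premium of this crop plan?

$855

E[u] = 0.05·√7225 + 0.35·√11025 + 0.5·√13225 + 0.1·√225 = 0.05·85 + 0.35·105 + 0.5·115 + 0.1·15 = 100
CE = (100)² = 10000
Risk premium = EV − CE = 10855 − 10000 = 855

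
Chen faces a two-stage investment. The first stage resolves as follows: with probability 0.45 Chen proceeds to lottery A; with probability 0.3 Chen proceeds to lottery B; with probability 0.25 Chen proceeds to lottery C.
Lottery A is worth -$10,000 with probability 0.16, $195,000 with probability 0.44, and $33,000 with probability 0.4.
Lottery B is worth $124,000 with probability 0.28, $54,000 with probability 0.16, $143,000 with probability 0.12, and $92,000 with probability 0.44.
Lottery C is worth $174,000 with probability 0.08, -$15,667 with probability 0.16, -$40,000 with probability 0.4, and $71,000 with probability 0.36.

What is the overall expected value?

EV(A) = 0.16 × (-10000) + 0.44 × 195000 + 0.4 × 33000 = -1600 + 85800 + 13200 = 97400
EV(B) = 0.28 × 124000 + 0.16 × 54000 + 0.12 × 143000 + 0.44 × 92000 = 34720 + 8640 + 17160 + 40480 = 101000
EV(C) = 0.08 × 174000 + 0.16 × (-15667) + 0.4 × (-40000) + 0.36 × 71000 = 13920 − 2506.72 − 16000 + 25560 = 20973.28
Overall = 0.45 × 97400 + 0.3 × 101000 + 0.25 × 20973.28 = 43830 + 30300 + 5243.32 = 79373.32

$79,373.32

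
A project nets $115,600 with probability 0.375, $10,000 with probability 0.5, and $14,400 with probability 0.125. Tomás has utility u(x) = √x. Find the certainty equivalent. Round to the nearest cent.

E[u] = 0.375·√115600 + 0.5·√10000 + 0.125·√14400 = 0.375·340 + 0.5·100 + 0.125·120 = 192.5
CE = (192.5)² = 37056.25

$37,056.25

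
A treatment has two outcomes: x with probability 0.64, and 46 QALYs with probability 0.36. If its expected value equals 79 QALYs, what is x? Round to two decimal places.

0.64·x + 0.36·46 = 79
0.64·x = 79 − 16.56 = 62.44
x = 62.44 / 0.64 = 97.5625

x = 97.56 QALYs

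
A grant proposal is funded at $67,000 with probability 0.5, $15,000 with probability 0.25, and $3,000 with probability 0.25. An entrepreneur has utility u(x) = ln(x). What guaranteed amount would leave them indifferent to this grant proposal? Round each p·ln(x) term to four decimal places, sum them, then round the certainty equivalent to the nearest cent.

$21,200.92

E[u] = 0.5·ln(67000) + 0.25·ln(15000) + 0.25·ln(3000) = 5.5562 + 2.4040 + 2.0016 = 9.9618
CE = e^9.9618 ≈ 21200.92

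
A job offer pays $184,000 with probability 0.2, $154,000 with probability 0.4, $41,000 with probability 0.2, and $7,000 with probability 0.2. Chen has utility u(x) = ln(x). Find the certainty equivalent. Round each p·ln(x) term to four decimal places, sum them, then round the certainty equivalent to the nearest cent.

$65,999.34

E[u] = 0.2·ln(184000) + 0.4·ln(154000) + 0.2·ln(41000) + 0.2·ln(7000) = 2.4245 + 4.7779 + 2.1243 + 1.7707 = 11.0974
CE = e^11.0974 ≈ 65999.34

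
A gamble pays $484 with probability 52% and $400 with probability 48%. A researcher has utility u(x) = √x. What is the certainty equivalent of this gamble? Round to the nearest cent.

E[u] = 0.52·√484 + 0.48·√400 = 0.52·22 + 0.48·20 = 21.04
CE = (21.04)² = 442.6816

$442.68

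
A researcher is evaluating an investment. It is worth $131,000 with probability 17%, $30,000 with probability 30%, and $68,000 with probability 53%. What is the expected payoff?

$67,310

EV = 0.17 × 131000 + 0.3 × 30000 + 0.53 × 68000 = 22270 + 9000 + 36040 = 67310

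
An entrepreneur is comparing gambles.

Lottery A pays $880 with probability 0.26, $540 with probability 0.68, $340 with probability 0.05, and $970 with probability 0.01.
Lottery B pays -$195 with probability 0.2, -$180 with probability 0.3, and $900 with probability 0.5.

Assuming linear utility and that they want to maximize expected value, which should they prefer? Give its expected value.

Lottery A = 0.26 × 880 + 0.68 × 540 + 0.05 × 340 + 0.01 × 970 = 228.8 + 367.2 + 17 + 9.7 = 622.7
Lottery B = 0.2 × (-195) + 0.3 × (-180) + 0.5 × 900 = -39 − 54 + 450 = 357

Lottery A ($622.70)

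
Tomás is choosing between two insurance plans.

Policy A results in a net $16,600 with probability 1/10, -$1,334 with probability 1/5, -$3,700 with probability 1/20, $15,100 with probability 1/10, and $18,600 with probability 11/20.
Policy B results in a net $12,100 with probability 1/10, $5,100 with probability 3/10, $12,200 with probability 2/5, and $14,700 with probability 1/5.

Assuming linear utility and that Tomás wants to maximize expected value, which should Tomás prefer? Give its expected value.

Policy A = 1/10 × 16600 + 1/5 × (-1334) + 1/20 × (-3700) + 1/10 × 15100 + 11/20 × 18600 = 1660 − 266.8 − 185 + 1510 + 10230 = 12948.2
Policy B = 1/10 × 12100 + 3/10 × 5100 + 2/5 × 12200 + 1/5 × 14700 = 1210 + 1530 + 4880 + 2940 = 10560

Policy A ($12,948.20)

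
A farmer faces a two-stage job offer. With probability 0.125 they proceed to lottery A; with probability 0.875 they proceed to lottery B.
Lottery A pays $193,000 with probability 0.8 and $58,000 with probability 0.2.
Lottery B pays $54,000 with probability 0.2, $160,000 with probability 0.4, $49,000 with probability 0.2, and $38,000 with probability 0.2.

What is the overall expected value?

$101,425

EV(A) = 0.8 × 193000 + 0.2 × 58000 = 154400 + 11600 = 166000
EV(B) = 0.2 × 54000 + 0.4 × 160000 + 0.2 × 49000 + 0.2 × 38000 = 10800 + 64000 + 9800 + 7600 = 92200
Overall = 0.125 × 166000 + 0.875 × 92200 = 20750 + 80675 = 101425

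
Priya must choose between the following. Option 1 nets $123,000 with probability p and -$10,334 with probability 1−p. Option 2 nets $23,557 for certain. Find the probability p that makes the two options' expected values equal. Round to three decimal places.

p = 0.254

p·123000 + (1−p)·(-10334) = 23557
133334p − 10334 = 23557
p = (23557 + 10334) / 133334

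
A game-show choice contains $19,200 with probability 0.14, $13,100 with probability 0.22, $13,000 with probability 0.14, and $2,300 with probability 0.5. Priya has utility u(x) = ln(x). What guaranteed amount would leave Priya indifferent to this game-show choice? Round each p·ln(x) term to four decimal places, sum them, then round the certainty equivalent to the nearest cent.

E[u] = 0.14·ln(19200) + 0.22·ln(13100) + 0.14·ln(13000) + 0.5·ln(2300) = 1.3808 + 2.0857 + 1.3262 + 3.8703 = 8.6630
CE = e^8.6630 ≈ 5784.86

$5,784.86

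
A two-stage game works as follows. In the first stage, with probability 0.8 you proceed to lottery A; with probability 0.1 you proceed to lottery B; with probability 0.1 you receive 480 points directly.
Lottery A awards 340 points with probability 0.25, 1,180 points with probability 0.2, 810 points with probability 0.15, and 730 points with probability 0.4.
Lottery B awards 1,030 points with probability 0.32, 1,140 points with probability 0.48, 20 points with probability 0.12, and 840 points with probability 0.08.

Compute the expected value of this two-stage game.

730.24 points

EV(A) = 0.25 × 340 + 0.2 × 1180 + 0.15 × 810 + 0.4 × 730 = 85 + 236 + 121.5 + 292 = 734.5
EV(B) = 0.32 × 1030 + 0.48 × 1140 + 0.12 × 20 + 0.08 × 840 = 329.6 + 547.2 + 2.4 + 67.2 = 946.4
Branch C: 480 (certain)
Overall = 0.8 × 734.5 + 0.1 × 946.4 + 0.1 × 480 = 587.6 + 94.64 + 48 = 730.24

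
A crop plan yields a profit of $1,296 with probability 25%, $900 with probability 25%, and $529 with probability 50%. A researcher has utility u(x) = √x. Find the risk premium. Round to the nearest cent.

E[u] = 0.25·√1296 + 0.25·√900 + 0.5·√529 = 0.25·36 + 0.25·30 + 0.5·23 = 28
CE = (28)² = 784
Risk premium = EV − CE = 813.5 − 784 = 29.5

$29.50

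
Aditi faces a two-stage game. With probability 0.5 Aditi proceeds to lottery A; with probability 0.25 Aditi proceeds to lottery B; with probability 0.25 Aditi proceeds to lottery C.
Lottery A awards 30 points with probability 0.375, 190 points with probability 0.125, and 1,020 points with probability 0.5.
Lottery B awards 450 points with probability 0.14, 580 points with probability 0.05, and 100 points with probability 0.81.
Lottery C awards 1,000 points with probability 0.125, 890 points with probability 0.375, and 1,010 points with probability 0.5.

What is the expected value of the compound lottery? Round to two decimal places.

556.69 points

EV(A) = 0.375 × 30 + 0.125 × 190 + 0.5 × 1020 = 11.25 + 23.75 + 510 = 545
EV(B) = 0.14 × 450 + 0.05 × 580 + 0.81 × 100 = 63 + 29 + 81 = 173
EV(C) = 0.125 × 1000 + 0.375 × 890 + 0.5 × 1010 = 125 + 333.75 + 505 = 963.75
Overall = 0.5 × 545 + 0.25 × 173 + 0.25 × 963.75 = 272.5 + 43.25 + 240.9375 = 556.6875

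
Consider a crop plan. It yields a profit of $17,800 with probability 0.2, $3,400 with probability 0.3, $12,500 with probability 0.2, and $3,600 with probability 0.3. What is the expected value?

$8,160

EV = 0.2 × 17800 + 0.3 × 3400 + 0.2 × 12500 + 0.3 × 3600 = 3560 + 1020 + 2500 + 1080 = 8160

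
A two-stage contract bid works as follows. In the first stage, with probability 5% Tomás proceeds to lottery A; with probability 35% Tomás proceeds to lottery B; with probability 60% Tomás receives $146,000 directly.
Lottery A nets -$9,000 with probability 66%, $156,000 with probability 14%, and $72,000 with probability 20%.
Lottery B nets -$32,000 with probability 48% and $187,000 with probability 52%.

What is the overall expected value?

$117,773

EV(A) = 0.66 × (-9000) + 0.14 × 156000 + 0.2 × 72000 = -5940 + 21840 + 14400 = 30300
EV(B) = 0.48 × (-32000) + 0.52 × 187000 = -15360 + 97240 = 81880
Branch C: 146000 (certain)
Overall = 0.05 × 30300 + 0.35 × 81880 + 0.6 × 146000 = 1515 + 28658 + 87600 = 117773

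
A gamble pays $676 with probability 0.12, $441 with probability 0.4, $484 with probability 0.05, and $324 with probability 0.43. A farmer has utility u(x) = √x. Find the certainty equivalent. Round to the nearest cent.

$414.53

E[u] = 0.12·√676 + 0.4·√441 + 0.05·√484 + 0.43·√324 = 0.12·26 + 0.4·21 + 0.05·22 + 0.43·18 = 20.36
CE = (20.36)² = 414.5296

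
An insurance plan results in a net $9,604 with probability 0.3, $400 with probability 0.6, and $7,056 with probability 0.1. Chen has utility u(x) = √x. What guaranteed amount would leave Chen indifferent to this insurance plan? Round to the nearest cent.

E[u] = 0.3·√9604 + 0.6·√400 + 0.1·√7056 = 0.3·98 + 0.6·20 + 0.1·84 = 49.8
CE = (49.8)² = 2480.04

$2,480.04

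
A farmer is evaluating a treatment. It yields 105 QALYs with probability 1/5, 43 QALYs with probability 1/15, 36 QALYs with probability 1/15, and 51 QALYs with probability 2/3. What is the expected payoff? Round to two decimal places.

60.27 QALYs

EV = 1/5 × 105 + 1/15 × 43 + 1/15 × 36 + 2/3 × 51 = 21 + 2.8667 + 2.4 + 34 = 60.2667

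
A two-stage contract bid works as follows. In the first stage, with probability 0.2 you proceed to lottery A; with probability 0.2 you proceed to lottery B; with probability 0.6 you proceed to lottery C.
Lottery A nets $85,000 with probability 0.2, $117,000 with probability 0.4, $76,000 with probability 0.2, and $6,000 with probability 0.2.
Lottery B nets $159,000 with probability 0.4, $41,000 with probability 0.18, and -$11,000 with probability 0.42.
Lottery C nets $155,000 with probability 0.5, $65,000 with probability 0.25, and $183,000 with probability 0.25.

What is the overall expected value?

EV(A) = 0.2 × 85000 + 0.4 × 117000 + 0.2 × 76000 + 0.2 × 6000 = 17000 + 46800 + 15200 + 1200 = 80200
EV(B) = 0.4 × 159000 + 0.18 × 41000 + 0.42 × (-11000) = 63600 + 7380 − 4620 = 66360
EV(C) = 0.5 × 155000 + 0.25 × 65000 + 0.25 × 183000 = 77500 + 16250 + 45750 = 139500
Overall = 0.2 × 80200 + 0.2 × 66360 + 0.6 × 139500 = 16040 + 13272 + 83700 = 113012

$113,012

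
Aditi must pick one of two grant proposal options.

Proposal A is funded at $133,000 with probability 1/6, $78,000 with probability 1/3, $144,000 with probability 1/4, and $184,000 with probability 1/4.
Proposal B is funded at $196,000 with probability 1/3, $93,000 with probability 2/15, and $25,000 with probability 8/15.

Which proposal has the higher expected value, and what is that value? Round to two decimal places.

Proposal A ($130,166.67)

Proposal A = 1/6 × 133000 + 1/3 × 78000 + 1/4 × 144000 + 1/4 × 184000 = 22166.6667 + 26000 + 36000 + 46000 = 130166.6667
Proposal B = 1/3 × 196000 + 2/15 × 93000 + 8/15 × 25000 = 65333.3333 + 12400 + 13333.3333 = 91066.6667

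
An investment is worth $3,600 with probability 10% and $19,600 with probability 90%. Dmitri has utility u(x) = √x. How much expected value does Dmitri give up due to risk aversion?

E[u] = 0.1·√3600 + 0.9·√19600 = 0.1·60 + 0.9·140 = 132
CE = (132)² = 17424
Risk premium = EV − CE = 18000 − 17424 = 576

$576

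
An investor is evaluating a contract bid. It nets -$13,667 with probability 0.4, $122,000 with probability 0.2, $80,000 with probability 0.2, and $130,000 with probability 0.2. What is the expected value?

EV = 0.4 × (-13667) + 0.2 × 122000 + 0.2 × 80000 + 0.2 × 130000 = -5466.8 + 24400 + 16000 + 26000 = 60933.2

$60,933.20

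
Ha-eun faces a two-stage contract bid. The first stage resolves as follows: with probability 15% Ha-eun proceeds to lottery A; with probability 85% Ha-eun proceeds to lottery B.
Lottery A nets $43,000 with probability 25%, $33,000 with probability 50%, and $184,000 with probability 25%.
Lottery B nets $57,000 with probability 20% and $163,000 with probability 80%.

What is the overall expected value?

$131,517.50

EV(A) = 0.25 × 43000 + 0.5 × 33000 + 0.25 × 184000 = 10750 + 16500 + 46000 = 73250
EV(B) = 0.2 × 57000 + 0.8 × 163000 = 11400 + 130400 = 141800
Overall = 0.15 × 73250 + 0.85 × 141800 = 10987.5 + 120530 = 131517.5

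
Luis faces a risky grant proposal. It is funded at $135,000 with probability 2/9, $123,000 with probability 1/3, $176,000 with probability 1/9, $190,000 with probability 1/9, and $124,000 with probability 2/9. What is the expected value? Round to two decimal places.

EV = 2/9 × 135000 + 1/3 × 123000 + 1/9 × 176000 + 1/9 × 190000 + 2/9 × 124000 = 30000 + 41000 + 19555.5556 + 21111.1111 + 27555.5556 = 139222.2222

$139,222.22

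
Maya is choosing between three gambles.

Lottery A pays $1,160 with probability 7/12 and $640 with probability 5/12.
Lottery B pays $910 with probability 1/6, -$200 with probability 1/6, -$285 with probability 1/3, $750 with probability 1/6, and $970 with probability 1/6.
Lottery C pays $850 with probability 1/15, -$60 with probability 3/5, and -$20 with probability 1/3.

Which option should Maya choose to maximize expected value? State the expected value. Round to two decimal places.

Lottery A = 7/12 × 1160 + 5/12 × 640 = 676.6667 + 266.6667 = 943.3333
Lottery B = 1/6 × 910 + 1/6 × (-200) + 1/3 × (-285) + 1/6 × 750 + 1/6 × 970 = 151.6667 − 33.3333 − 95 + 125 + 161.6667 = 310
Lottery C = 1/15 × 850 + 3/5 × (-60) + 1/3 × (-20) = 56.6667 − 36 − 6.6667 = 14

Lottery A ($943.33)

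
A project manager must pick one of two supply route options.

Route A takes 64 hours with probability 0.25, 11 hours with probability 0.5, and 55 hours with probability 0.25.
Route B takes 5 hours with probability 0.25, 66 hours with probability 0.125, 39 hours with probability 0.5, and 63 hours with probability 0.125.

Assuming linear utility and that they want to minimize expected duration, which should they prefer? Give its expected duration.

Route A = 0.25 × 64 + 0.5 × 11 + 0.25 × 55 = 16 + 5.5 + 13.75 = 35.25
Route B = 0.25 × 5 + 0.125 × 66 + 0.5 × 39 + 0.125 × 63 = 1.25 + 8.25 + 19.5 + 7.875 = 36.875

Route A (35.25 hours)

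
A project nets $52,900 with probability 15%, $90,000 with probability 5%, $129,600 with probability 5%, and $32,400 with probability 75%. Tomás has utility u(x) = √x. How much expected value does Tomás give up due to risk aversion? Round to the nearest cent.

E[u] = 0.15·√52900 + 0.05·√90000 + 0.05·√129600 + 0.75·√32400 = 0.15·230 + 0.05·300 + 0.05·360 + 0.75·180 = 202.5
CE = (202.5)² = 41006.25
Risk premium = EV − CE = 43215 − 41006.25 = 2208.75

$2,208.75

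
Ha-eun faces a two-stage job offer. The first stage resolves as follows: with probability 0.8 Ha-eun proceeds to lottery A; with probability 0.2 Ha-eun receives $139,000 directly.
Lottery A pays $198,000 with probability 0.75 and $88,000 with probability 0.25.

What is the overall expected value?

$164,200

EV(A) = 0.75 × 198000 + 0.25 × 88000 = 148500 + 22000 = 170500
Branch B: 139000 (certain)
Overall = 0.8 × 170500 + 0.2 × 139000 = 136400 + 27800 = 164200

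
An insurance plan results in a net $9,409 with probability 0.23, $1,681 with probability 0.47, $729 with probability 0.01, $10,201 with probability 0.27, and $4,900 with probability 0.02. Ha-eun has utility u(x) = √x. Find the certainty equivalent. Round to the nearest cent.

E[u] = 0.23·√9409 + 0.47·√1681 + 0.01·√729 + 0.27·√10201 + 0.02·√4900 = 0.23·97 + 0.47·41 + 0.01·27 + 0.27·101 + 0.02·70 = 70.52
CE = (70.52)² = 4973.0704

$4,973.07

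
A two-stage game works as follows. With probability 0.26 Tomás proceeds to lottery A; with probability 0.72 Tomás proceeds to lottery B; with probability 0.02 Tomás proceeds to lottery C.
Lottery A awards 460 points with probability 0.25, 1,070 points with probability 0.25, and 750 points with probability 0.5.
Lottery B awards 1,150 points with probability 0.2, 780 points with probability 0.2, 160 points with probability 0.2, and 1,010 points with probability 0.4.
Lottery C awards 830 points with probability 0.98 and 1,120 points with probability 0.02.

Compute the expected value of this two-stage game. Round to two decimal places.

EV(A) = 0.25 × 460 + 0.25 × 1070 + 0.5 × 750 = 115 + 267.5 + 375 = 757.5
EV(B) = 0.2 × 1150 + 0.2 × 780 + 0.2 × 160 + 0.4 × 1010 = 230 + 156 + 32 + 404 = 822
EV(C) = 0.98 × 830 + 0.02 × 1120 = 813.4 + 22.4 = 835.8
Overall = 0.26 × 757.5 + 0.72 × 822 + 0.02 × 835.8 = 196.95 + 591.84 + 16.716 = 805.506

805.51 points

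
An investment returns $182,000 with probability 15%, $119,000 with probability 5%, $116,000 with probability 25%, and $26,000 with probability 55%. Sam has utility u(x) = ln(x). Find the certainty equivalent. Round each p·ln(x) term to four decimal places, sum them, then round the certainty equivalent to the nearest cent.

$54,589.67

E[u] = 0.15·ln(182000) + 0.05·ln(119000) + 0.25·ln(116000) + 0.55·ln(26000) = 1.8168 + 0.5843 + 2.9153 + 5.5912 = 10.9076
CE = e^10.9076 ≈ 54589.67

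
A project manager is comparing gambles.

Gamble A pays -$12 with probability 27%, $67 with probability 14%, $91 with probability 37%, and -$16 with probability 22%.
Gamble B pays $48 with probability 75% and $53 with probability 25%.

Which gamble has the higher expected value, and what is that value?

Gamble B ($49.25)

Gamble A = 0.27 × (-12) + 0.14 × 67 + 0.37 × 91 + 0.22 × (-16) = -3.24 + 9.38 + 33.67 − 3.52 = 36.29
Gamble B = 0.75 × 48 + 0.25 × 53 = 36 + 13.25 = 49.25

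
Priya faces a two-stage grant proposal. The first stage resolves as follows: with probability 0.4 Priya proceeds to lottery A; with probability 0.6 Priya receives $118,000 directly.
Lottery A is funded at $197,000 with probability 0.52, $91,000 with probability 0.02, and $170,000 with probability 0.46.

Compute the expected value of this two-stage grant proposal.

EV(A) = 0.52 × 197000 + 0.02 × 91000 + 0.46 × 170000 = 102440 + 1820 + 78200 = 182460
Branch B: 118000 (certain)
Overall = 0.4 × 182460 + 0.6 × 118000 = 72984 + 70800 = 143784

$143,784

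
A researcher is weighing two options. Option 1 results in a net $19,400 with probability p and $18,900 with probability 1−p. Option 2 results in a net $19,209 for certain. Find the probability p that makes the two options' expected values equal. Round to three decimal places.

p = 0.618

p·19400 + (1−p)·18900 = 19209
500p + 18900 = 19209
p = (19209 − 18900) / 500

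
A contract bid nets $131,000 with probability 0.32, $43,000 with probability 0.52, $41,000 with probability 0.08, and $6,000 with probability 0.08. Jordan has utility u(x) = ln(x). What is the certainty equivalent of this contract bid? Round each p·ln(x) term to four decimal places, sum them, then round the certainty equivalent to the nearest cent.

E[u] = 0.32·ln(131000) + 0.52·ln(43000) + 0.08·ln(41000) + 0.08·ln(6000) = 3.7705 + 5.5479 + 0.8497 + 0.6960 = 10.8641
CE = e^10.8641 ≈ 52265.93

$52,265.93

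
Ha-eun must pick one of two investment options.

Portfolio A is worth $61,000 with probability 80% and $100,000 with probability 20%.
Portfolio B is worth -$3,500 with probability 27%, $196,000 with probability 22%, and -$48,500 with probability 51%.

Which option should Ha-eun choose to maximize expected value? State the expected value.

Portfolio A ($68,800)

Portfolio A = 0.8 × 61000 + 0.2 × 100000 = 48800 + 20000 = 68800
Portfolio B = 0.27 × (-3500) + 0.22 × 196000 + 0.51 × (-48500) = -945 + 43120 − 24735 = 17440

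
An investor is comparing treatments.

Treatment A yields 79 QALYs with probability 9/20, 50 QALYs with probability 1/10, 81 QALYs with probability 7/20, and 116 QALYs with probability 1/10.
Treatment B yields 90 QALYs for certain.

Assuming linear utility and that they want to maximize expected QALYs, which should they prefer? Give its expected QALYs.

Treatment A = 9/20 × 79 + 1/10 × 50 + 7/20 × 81 + 1/10 × 116 = 35.55 + 5 + 28.35 + 11.6 = 80.5
Treatment B: 90 (certain)

Treatment B (90 QALYs)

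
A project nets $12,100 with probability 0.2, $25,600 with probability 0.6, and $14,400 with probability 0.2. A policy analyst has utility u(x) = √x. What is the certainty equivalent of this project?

$20,164

E[u] = 0.2·√12100 + 0.6·√25600 + 0.2·√14400 = 0.2·110 + 0.6·160 + 0.2·120 = 142
CE = (142)² = 20164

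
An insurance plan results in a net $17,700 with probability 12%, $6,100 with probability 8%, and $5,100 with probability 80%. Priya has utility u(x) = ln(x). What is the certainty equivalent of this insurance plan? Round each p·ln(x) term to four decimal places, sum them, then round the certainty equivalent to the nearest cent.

E[u] = 0.12·ln(17700) + 0.08·ln(6100) + 0.8·ln(5100) = 1.1738 + 0.6973 + 6.8296 = 8.7007
CE = e^8.7007 ≈ 6007.12

$6,007.12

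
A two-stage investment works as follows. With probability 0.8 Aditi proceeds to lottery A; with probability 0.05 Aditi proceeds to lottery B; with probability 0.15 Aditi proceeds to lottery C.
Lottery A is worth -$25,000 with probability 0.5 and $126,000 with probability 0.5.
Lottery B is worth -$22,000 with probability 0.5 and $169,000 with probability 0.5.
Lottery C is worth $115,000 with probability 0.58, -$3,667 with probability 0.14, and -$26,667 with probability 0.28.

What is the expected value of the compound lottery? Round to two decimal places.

$52,882.98

EV(A) = 0.5 × (-25000) + 0.5 × 126000 = -12500 + 63000 = 50500
EV(B) = 0.5 × (-22000) + 0.5 × 169000 = -11000 + 84500 = 73500
EV(C) = 0.58 × 115000 + 0.14 × (-3667) + 0.28 × (-26667) = 66700 − 513.38 − 7466.76 = 58719.86
Overall = 0.8 × 50500 + 0.05 × 73500 + 0.15 × 58719.86 = 40400 + 3675 + 8807.979 = 52882.979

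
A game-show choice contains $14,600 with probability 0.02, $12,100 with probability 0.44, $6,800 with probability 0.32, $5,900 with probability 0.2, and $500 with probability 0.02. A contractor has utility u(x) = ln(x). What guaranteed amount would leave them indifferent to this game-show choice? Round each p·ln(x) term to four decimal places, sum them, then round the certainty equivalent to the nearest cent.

E[u] = 0.02·ln(14600) + 0.44·ln(12100) + 0.32·ln(6800) + 0.2·ln(5900) + 0.02·ln(500) = 0.1918 + 4.1364 + 2.8239 + 1.7365 + 0.1243 = 9.0129
CE = e^9.0129 ≈ 8208.29

$8,208.29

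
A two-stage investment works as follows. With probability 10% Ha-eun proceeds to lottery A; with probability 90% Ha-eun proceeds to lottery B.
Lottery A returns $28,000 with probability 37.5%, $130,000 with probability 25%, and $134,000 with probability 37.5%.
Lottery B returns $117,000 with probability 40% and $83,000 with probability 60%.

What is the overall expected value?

$96,265

EV(A) = 0.375 × 28000 + 0.25 × 130000 + 0.375 × 134000 = 10500 + 32500 + 50250 = 93250
EV(B) = 0.4 × 117000 + 0.6 × 83000 = 46800 + 49800 = 96600
Overall = 0.1 × 93250 + 0.9 × 96600 = 9325 + 86940 = 96265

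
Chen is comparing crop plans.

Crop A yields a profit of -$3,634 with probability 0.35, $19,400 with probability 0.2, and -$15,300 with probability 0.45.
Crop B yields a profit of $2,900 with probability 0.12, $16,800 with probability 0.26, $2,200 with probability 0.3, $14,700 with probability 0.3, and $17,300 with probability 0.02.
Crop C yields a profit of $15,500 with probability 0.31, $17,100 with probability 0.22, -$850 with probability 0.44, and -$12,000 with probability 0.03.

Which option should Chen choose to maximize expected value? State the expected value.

Crop B ($10,132)

Crop A = 0.35 × (-3634) + 0.2 × 19400 + 0.45 × (-15300) = -1271.9 + 3880 − 6885 = -4276.9
Crop B = 0.12 × 2900 + 0.26 × 16800 + 0.3 × 2200 + 0.3 × 14700 + 0.02 × 17300 = 348 + 4368 + 660 + 4410 + 346 = 10132
Crop C = 0.31 × 15500 + 0.22 × 17100 + 0.44 × (-850) + 0.03 × (-12000) = 4805 + 3762 − 374 − 360 = 7833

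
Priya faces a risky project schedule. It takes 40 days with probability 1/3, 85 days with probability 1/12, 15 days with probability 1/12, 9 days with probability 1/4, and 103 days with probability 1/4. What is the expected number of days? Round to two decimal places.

EV = 1/3 × 40 + 1/12 × 85 + 1/12 × 15 + 1/4 × 9 + 1/4 × 103 = 13.3333 + 7.0833 + 1.25 + 2.25 + 25.75 = 49.6667

49.67 days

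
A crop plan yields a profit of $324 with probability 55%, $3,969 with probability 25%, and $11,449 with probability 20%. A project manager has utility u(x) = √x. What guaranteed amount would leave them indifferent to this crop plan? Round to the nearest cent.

$2,213.70

E[u] = 0.55·√324 + 0.25·√3969 + 0.2·√11449 = 0.55·18 + 0.25·63 + 0.2·107 = 47.05
CE = (47.05)² = 2213.7025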